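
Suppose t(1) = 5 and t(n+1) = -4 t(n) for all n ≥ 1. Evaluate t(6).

-5120

t(2) = -4*5 = -20
t(3) = -4*(-20) = 80
t(4) = -4*80 = -320
t(5) = -4*(-320) = 1280
t(6) = -4*1280 = -5120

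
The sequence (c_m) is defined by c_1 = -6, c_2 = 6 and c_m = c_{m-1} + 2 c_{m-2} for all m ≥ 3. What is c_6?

c_3 = 6 + 2*(-6) = -6
c_4 = (-6) + 2*6 = 6
c_5 = 6 + 2*(-6) = -6
c_6 = (-6) + 2*6 = 6

6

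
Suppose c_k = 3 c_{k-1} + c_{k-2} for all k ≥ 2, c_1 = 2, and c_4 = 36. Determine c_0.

-3

Let c_0 = w.
c_2 = 6 + w
c_3 = 20 + 3w
c_4 = 66 + 10w
So 66 + 10w = 36, giving w = -3.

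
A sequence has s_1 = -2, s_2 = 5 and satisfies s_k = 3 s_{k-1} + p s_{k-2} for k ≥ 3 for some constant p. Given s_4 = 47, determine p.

-2

s_3 = 15 - 2p
s_4 = 45 - p
So 45 - p = 47, giving p = -2.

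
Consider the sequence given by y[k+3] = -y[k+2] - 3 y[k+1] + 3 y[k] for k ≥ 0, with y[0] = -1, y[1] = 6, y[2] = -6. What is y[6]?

-174

y[3] = -(-6) - 3*6 + 3*(-1) = -15
y[4] = -(-15) - 3*(-6) + 3*6 = 51
y[5] = -51 - 3*(-15) + 3*(-6) = -24
y[6] = -(-24) - 3*51 + 3*(-15) = -174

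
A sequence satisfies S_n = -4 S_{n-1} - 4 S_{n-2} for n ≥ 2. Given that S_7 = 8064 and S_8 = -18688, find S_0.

7

Rearranging, S_{n-2} = (S_n + 4 S_{n-1}) / -4.
S_6 = (-18688 + 4*8064) / -4 = 13568/-4 = -3392
S_5 = (8064 + 4*(-3392)) / -4 = -5504/-4 = 1376
S_4 = (-3392 + 4*1376) / -4 = 2112/-4 = -528
S_3 = (1376 + 4*(-528)) / -4 = -736/-4 = 184
S_2 = (-528 + 4*184) / -4 = 208/-4 = -52
S_1 = (184 + 4*(-52)) / -4 = -24/-4 = 6
S_0 = (-52 + 4*6) / -4 = -28/-4 = 7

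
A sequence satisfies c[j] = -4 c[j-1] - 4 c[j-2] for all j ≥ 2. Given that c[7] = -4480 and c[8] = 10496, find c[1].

2

Rearranging, c[j-2] = (c[j] + 4 c[j-1]) / -4.
c[6] = (10496 + 4(-4480)) / -4 = -7424/-4 = 1856
c[5] = (-4480 + 4(1856)) / -4 = 2944/-4 = -736
c[4] = (1856 + 4(-736)) / -4 = -1088/-4 = 272
c[3] = (-736 + 4(272)) / -4 = 352/-4 = -88
c[2] = (272 + 4(-88)) / -4 = -80/-4 = 20
c[1] = (-88 + 4(20)) / -4 = -8/-4 = 2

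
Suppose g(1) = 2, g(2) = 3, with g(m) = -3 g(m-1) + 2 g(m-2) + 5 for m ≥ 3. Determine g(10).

17463

g(3) = -3(3) + 2(2) + 5 = 0
g(4) = -3(0) + 2(3) + 5 = 11
g(5) = -3(11) + 2(0) + 5 = -28
g(6) = -3(-28) + 2(11) + 5 = 111
g(7) = -3(111) + 2(-28) + 5 = -384
g(8) = -3(-384) + 2(111) + 5 = 1379
g(9) = -3(1379) + 2(-384) + 5 = -4900
g(10) = -3(-4900) + 2(1379) + 5 = 17463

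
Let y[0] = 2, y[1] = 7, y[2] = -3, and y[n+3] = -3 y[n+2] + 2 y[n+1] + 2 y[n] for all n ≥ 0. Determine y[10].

-121893

y[3] = -3·(-3) + 2·7 + 2·2 = 27
y[4] = -3·27 + 2·(-3) + 2·7 = -73
y[5] = -3·(-73) + 2·27 + 2·(-3) = 267
y[6] = -3·267 + 2·(-73) + 2·27 = -893
y[7] = -3·(-893) + 2·267 + 2·(-73) = 3067
y[8] = -3·3067 + 2·(-893) + 2·267 = -10453
y[9] = -3·(-10453) + 2·3067 + 2·(-893) = 35707
y[10] = -3·35707 + 2·(-10453) + 2·3067 = -121893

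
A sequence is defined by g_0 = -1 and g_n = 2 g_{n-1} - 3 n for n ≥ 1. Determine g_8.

-1762

g_1 = 2·(-1) - 3 = -5
g_2 = 2·(-5) - 6 = -16
g_3 = 2·(-16) - 9 = -41
g_4 = 2·(-41) - 12 = -94
g_5 = 2·(-94) - 15 = -203
g_6 = 2·(-203) - 18 = -424
g_7 = 2·(-424) - 21 = -869
g_8 = 2·(-869) - 24 = -1762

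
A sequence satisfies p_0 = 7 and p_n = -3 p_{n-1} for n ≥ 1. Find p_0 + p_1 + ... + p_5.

-1274

p_1 = -3·7 = -21
p_2 = -3·(-21) = 63
p_3 = -3·63 = -189
p_4 = -3·(-189) = 567
p_5 = -3·567 = -1701
Sum = 7 + (-21) + 63 + (-189) + 567 + (-1701) = -1274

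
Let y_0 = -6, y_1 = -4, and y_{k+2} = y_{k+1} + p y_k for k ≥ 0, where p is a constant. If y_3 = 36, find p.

y_2 = -4 - 6p
y_3 = -4 - 10p
So -4 - 10p = 36, giving p = -4.

-4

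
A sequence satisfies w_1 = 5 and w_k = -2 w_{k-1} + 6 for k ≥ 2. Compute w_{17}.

The fixed point is 6/(1 + 2) = 2, so w_k - 2 = -2(w_{k-1} - 2).
Hence w_k = 3·(-2)^{k-1} + 2.
w_{17} = 3·(-2)^{16} + 2 = 3·65536 + 2 = 196610.

196610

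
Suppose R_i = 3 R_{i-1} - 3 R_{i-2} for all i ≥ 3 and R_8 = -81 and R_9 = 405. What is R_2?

Rearranging, R_{i-2} = (R_i - 3 R_{i-1}) / -3.
R_7 = (405 - 3*(-81)) / -3 = 648/-3 = -216
R_6 = (-81 - 3*(-216)) / -3 = 567/-3 = -189
R_5 = (-216 - 3*(-189)) / -3 = 351/-3 = -117
R_4 = (-189 - 3*(-117)) / -3 = 162/-3 = -54
R_3 = (-117 - 3*(-54)) / -3 = 45/-3 = -15
R_2 = (-54 - 3*(-15)) / -3 = -9/-3 = 3

3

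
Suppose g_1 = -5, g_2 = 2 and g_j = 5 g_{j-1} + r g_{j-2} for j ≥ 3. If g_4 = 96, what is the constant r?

-2

g_3 = 10 - 5r
g_4 = 50 - 23r
So 50 - 23r = 96, giving r = -2.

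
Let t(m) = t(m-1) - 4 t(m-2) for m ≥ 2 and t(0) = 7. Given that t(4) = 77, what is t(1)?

Let t(1) = x.
t(2) = -28 + x
t(3) = -28 - 3x
t(4) = 84 - 7x
So 84 - 7x = 77, giving x = 1.

1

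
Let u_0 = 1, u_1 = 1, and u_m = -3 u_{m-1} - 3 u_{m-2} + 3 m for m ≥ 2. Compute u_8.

42

u_2 = -3*1 - 3*1 + 6 = 0
u_3 = -3*0 - 3*1 + 9 = 6
u_4 = -3*6 - 3*0 + 12 = -6
u_5 = -3*(-6) - 3*6 + 15 = 15
u_6 = -3*15 - 3*(-6) + 18 = -9
u_7 = -3*(-9) - 3*15 + 21 = 3
u_8 = -3*3 - 3*(-9) + 24 = 42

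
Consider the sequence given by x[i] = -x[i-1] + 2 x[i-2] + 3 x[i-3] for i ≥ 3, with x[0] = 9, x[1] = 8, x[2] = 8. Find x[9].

260

x[3] = -8 + 2*8 + 3*9 = 35
x[4] = -35 + 2*8 + 3*8 = 5
x[5] = -5 + 2*35 + 3*8 = 89
x[6] = -89 + 2*5 + 3*35 = 26
x[7] = -26 + 2*89 + 3*5 = 167
x[8] = -167 + 2*26 + 3*89 = 152
x[9] = -152 + 2*167 + 3*26 = 260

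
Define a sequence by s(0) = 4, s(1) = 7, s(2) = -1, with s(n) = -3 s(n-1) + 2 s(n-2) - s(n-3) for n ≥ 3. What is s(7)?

s(3) = -3(-1) + 2(7) - 4 = 13
s(4) = -3(13) + 2(-1) - 7 = -48
s(5) = -3(-48) + 2(13) - (-1) = 171
s(6) = -3(171) + 2(-48) - 13 = -622
s(7) = -3(-622) + 2(171) - (-48) = 2256

2256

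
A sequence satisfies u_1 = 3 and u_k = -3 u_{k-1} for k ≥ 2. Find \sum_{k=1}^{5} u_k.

u_2 = -3*3 = -9
u_3 = -3*(-9) = 27
u_4 = -3*27 = -81
u_5 = -3*(-81) = 243
Sum = 3 + (-9) + 27 + (-81) + 243 = 183

183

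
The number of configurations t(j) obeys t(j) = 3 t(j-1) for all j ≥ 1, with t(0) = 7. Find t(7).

15309

t(1) = 3·7 = 21
t(2) = 3·21 = 63
t(3) = 3·63 = 189
t(4) = 3·189 = 567
t(5) = 3·567 = 1701
t(6) = 3·1701 = 5103
t(7) = 3·5103 = 15309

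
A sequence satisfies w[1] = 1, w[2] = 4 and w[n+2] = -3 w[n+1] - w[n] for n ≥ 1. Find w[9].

w[3] = -3·4 - 1 = -13
w[4] = -3·(-13) - 4 = 35
w[5] = -3·35 - (-13) = -92
w[6] = -3·(-92) - 35 = 241
w[7] = -3·241 - (-92) = -631
w[8] = -3·(-631) - 241 = 1652
w[9] = -3·1652 - (-631) = -4325

-4325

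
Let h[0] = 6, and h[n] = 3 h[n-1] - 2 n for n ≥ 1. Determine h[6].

3288

h[1] = 3*6 - 2 = 16
h[2] = 3*16 - 4 = 44
h[3] = 3*44 - 6 = 126
h[4] = 3*126 - 8 = 370
h[5] = 3*370 - 10 = 1100
h[6] = 3*1100 - 12 = 3288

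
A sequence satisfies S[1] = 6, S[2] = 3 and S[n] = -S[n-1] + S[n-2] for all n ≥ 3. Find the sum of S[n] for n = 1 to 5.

S[3] = -3 + 6 = 3
S[4] = -3 + 3 = 0
S[5] = -0 + 3 = 3
Sum = 6 + 3 + 3 + 0 + 3 = 15

15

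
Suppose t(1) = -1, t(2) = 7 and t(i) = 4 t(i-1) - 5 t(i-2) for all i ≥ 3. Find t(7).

513

t(3) = 4(7) - 5(-1) = 33
t(4) = 4(33) - 5(7) = 97
t(5) = 4(97) - 5(33) = 223
t(6) = 4(223) - 5(97) = 407
t(7) = 4(407) - 5(223) = 513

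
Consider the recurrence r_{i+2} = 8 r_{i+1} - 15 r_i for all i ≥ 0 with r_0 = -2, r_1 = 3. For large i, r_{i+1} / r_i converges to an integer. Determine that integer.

5

The characteristic equation is r^2 - 8r + 15 = 0, which factors as (r - 5)(r - 3) = 0.
So the roots are 5 and 3. Since |5| > |3| and the coefficient of 5^i is non-zero, the ratio tends to 5.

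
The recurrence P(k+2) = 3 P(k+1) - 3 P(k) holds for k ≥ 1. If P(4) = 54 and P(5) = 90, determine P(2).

Rearranging, P(k-2) = (P(k) - 3 P(k-1)) / -3.
P(3) = (90 - 3·54) / -3 = -72/-3 = 24
P(2) = (54 - 3·24) / -3 = -18/-3 = 6

6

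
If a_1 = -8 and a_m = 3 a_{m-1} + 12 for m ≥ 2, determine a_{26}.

-1694577218892

The fixed point is 12/(1 - 3) = -6, so a_m + 6 = 3(a_{m-1} + 6).
Hence a_m = -2·3^{m-1} - 6.
a_{26} = -2·3^{25} - 6 = -2·847288609443 - 6 = -1694577218892.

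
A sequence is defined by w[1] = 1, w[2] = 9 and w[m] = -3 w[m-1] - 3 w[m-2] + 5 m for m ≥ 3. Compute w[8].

w[3] = -3(9) - 3(1) + 15 = -15
w[4] = -3(-15) - 3(9) + 20 = 38
w[5] = -3(38) - 3(-15) + 25 = -44
w[6] = -3(-44) - 3(38) + 30 = 48
w[7] = -3(48) - 3(-44) + 35 = 23
w[8] = -3(23) - 3(48) + 40 = -173

-173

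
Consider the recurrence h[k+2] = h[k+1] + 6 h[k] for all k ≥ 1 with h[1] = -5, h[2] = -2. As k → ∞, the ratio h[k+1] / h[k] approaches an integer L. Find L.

The characteristic equation is r^2 - r - 6 = 0, which factors as (r - 3)(r + 2) = 0.
So the roots are 3 and -2. Since |3| > |-2| and the coefficient of 3^k is non-zero, the ratio tends to 3.

3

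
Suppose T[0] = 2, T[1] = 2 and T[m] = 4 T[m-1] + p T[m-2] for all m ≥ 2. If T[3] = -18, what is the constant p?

T[2] = 8 + 2p
T[3] = 32 + 10p
So 32 + 10p = -18, giving p = -5.

-5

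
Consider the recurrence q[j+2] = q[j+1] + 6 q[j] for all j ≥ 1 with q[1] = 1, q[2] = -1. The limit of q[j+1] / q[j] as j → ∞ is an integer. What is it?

3

The characteristic equation is r^2 - r - 6 = 0, which factors as (r - 3)(r + 2) = 0.
So the roots are 3 and -2. Since |3| > |-2| and the coefficient of 3^j is non-zero, the ratio tends to 3.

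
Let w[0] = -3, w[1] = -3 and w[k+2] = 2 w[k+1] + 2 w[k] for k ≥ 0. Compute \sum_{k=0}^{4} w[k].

w[2] = 2·(-3) + 2·(-3) = -12
w[3] = 2·(-12) + 2·(-3) = -30
w[4] = 2·(-30) + 2·(-12) = -84
Sum = (-3) + (-3) + (-12) + (-30) + (-84) = -132

-132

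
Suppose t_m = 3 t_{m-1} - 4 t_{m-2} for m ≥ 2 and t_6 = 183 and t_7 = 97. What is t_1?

-7

Rearranging, t_{m-2} = (t_m - 3 t_{m-1}) / -4.
t_5 = (97 - 3(183)) / -4 = -452/-4 = 113
t_4 = (183 - 3(113)) / -4 = -156/-4 = 39
t_3 = (113 - 3(39)) / -4 = -4/-4 = 1
t_2 = (39 - 3(1)) / -4 = 36/-4 = -9
t_1 = (1 - 3(-9)) / -4 = 28/-4 = -7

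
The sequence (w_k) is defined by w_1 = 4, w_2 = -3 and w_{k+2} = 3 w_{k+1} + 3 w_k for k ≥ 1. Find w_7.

w_3 = 3(-3) + 3(4) = 3
w_4 = 3(3) + 3(-3) = 0
w_5 = 3(0) + 3(3) = 9
w_6 = 3(9) + 3(0) = 27
w_7 = 3(27) + 3(9) = 108

108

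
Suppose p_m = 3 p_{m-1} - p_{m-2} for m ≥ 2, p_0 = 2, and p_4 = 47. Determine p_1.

Let p_1 = w.
p_2 = -2 + 3w
p_3 = -6 + 8w
p_4 = -16 + 21w
So -16 + 21w = 47, giving w = 3.

3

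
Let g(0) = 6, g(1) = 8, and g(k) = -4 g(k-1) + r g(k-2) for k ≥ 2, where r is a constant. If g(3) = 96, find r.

g(2) = -32 + 6r
g(3) = 128 - 16r
So 128 - 16r = 96, giving r = 2.

2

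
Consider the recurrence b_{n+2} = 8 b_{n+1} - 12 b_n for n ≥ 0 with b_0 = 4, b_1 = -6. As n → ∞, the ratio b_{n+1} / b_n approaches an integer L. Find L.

The characteristic equation is r^2 - 8r + 12 = 0, which factors as (r - 6)(r - 2) = 0.
So the roots are 6 and 2. Since |6| > |2| and the coefficient of 6^n is non-zero, the ratio tends to 6.

6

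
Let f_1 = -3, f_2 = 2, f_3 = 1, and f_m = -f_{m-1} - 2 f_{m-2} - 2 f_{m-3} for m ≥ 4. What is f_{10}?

7

f_4 = -1 - 2·2 - 2·(-3) = 1
f_5 = -1 - 2·1 - 2·2 = -7
f_6 = -(-7) - 2·1 - 2·1 = 3
f_7 = -3 - 2·(-7) - 2·1 = 9
f_8 = -9 - 2·3 - 2·(-7) = -1
f_9 = -(-1) - 2·9 - 2·3 = -23
f_{10} = -(-23) - 2·(-1) - 2·9 = 7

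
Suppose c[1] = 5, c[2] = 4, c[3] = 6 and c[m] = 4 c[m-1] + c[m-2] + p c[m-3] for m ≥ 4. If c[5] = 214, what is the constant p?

c[4] = 28 + 5p
c[5] = 118 + 24p
So 118 + 24p = 214, giving p = 4.

4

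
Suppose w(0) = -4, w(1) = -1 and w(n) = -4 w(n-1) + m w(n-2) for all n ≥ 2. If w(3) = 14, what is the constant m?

2

w(2) = 4 - 4m
w(3) = -16 + 15m
So -16 + 15m = 14, giving m = 2.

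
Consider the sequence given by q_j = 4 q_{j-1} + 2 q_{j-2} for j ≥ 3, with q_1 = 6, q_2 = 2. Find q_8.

q_3 = 4*2 + 2*6 = 20
q_4 = 4*20 + 2*2 = 84
q_5 = 4*84 + 2*20 = 376
q_6 = 4*376 + 2*84 = 1672
q_7 = 4*1672 + 2*376 = 7440
q_8 = 4*7440 + 2*1672 = 33104

33104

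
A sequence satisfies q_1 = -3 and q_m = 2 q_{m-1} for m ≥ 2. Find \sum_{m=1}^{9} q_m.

q_2 = 2*(-3) = -6
q_3 = 2*(-6) = -12
q_4 = 2*(-12) = -24
q_5 = 2*(-24) = -48
q_6 = 2*(-48) = -96
q_7 = 2*(-96) = -192
q_8 = 2*(-192) = -384
q_9 = 2*(-384) = -768
Sum = (-3) + (-6) + (-12) + (-24) + (-48) + (-96) + (-192) + (-384) + (-768) = -1533

-1533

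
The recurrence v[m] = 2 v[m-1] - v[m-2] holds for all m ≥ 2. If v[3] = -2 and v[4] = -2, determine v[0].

Rearranging, v[m-2] = -(v[m] - 2 v[m-1]).
v[2] = -(-2 - 2(-2)) = -2
v[1] = -(-2 - 2(-2)) = -2
v[0] = -(-2 - 2(-2)) = -2

-2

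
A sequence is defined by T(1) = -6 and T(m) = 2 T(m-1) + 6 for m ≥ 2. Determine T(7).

-6

T(2) = 2(-6) + 6 = -6
T(3) = 2(-6) + 6 = -6
T(4) = 2(-6) + 6 = -6
T(5) = 2(-6) + 6 = -6
T(6) = 2(-6) + 6 = -6
T(7) = 2(-6) + 6 = -6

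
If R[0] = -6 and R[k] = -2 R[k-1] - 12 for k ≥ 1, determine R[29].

1073741820

The fixed point is -12/(1 + 2) = -4, so R[k] + 4 = -2(R[k-1] + 4).
Hence R[k] = -2·(-2)^k - 4.
R[29] = -2·(-2)^{29} - 4 = -2·-536870912 - 4 = 1073741820.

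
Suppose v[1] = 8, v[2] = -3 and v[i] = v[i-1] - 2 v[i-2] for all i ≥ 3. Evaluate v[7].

v[3] = (-3) - 2·8 = -19
v[4] = (-19) - 2·(-3) = -13
v[5] = (-13) - 2·(-19) = 25
v[6] = 25 - 2·(-13) = 51
v[7] = 51 - 2·25 = 1

1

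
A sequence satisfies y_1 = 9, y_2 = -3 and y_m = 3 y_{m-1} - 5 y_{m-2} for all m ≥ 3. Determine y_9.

y_3 = 3*(-3) - 5*9 = -54
y_4 = 3*(-54) - 5*(-3) = -147
y_5 = 3*(-147) - 5*(-54) = -171
y_6 = 3*(-171) - 5*(-147) = 222
y_7 = 3*222 - 5*(-171) = 1521
y_8 = 3*1521 - 5*222 = 3453
y_9 = 3*3453 - 5*1521 = 2754

2754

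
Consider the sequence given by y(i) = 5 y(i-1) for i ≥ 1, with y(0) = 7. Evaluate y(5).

y(1) = 5*7 = 35
y(2) = 5*35 = 175
y(3) = 5*175 = 875
y(4) = 5*875 = 4375
y(5) = 5*4375 = 21875

21875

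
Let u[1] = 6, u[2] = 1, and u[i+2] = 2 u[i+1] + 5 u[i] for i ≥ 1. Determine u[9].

u[3] = 2(1) + 5(6) = 32
u[4] = 2(32) + 5(1) = 69
u[5] = 2(69) + 5(32) = 298
u[6] = 2(298) + 5(69) = 941
u[7] = 2(941) + 5(298) = 3372
u[8] = 2(3372) + 5(941) = 11449
u[9] = 2(11449) + 5(3372) = 39758

39758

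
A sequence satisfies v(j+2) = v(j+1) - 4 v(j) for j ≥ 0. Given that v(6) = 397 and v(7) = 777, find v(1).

9

Rearranging, v(j-2) = (v(j) - v(j-1)) / -4.
v(5) = (777 - 397) / -4 = 380/-4 = -95
v(4) = (397 - (-95)) / -4 = 492/-4 = -123
v(3) = (-95 - (-123)) / -4 = 28/-4 = -7
v(2) = (-123 - (-7)) / -4 = -116/-4 = 29
v(1) = (-7 - 29) / -4 = -36/-4 = 9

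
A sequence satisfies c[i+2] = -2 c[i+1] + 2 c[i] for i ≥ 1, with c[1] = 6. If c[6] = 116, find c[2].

7

Let c[2] = x.
c[3] = 12 - 2x
c[4] = -24 + 6x
c[5] = 72 - 16x
c[6] = -192 + 44x
So -192 + 44x = 116, giving x = 7.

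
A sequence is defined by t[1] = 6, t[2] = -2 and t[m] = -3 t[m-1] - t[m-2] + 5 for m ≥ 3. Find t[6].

-59

t[3] = -3(-2) - 6 + 5 = 5
t[4] = -3(5) - (-2) + 5 = -8
t[5] = -3(-8) - 5 + 5 = 24
t[6] = -3(24) - (-8) + 5 = -59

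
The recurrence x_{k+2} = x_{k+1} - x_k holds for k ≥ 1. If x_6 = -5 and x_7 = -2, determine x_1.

Rearranging, x_{k-2} = -(x_k - x_{k-1}).
x_5 = -(-2 - (-5)) = -3
x_4 = -(-5 - (-3)) = 2
x_3 = -(-3 - 2) = 5
x_2 = -(2 - 5) = 3
x_1 = -(5 - 3) = -2

-2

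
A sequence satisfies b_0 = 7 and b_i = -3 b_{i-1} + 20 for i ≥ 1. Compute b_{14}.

9565943

The fixed point is 20/(1 + 3) = 5, so b_i - 5 = -3(b_{i-1} - 5).
Hence b_i = 2·(-3)^i + 5.
b_{14} = 2·(-3)^{14} + 5 = 2·4782969 + 5 = 9565943.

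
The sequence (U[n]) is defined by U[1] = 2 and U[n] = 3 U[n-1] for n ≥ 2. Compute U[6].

U[2] = 3(2) = 6
U[3] = 3(6) = 18
U[4] = 3(18) = 54
U[5] = 3(54) = 162
U[6] = 3(162) = 486

486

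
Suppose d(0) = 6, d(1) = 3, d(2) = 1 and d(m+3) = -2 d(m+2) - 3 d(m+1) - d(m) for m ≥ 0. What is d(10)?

361

d(3) = -2(1) - 3(3) - 6 = -17
d(4) = -2(-17) - 3(1) - 3 = 28
d(5) = -2(28) - 3(-17) - 1 = -6
d(6) = -2(-6) - 3(28) - (-17) = -55
d(7) = -2(-55) - 3(-6) - 28 = 100
d(8) = -2(100) - 3(-55) - (-6) = -29
d(9) = -2(-29) - 3(100) - (-55) = -187
d(10) = -2(-187) - 3(-29) - 100 = 361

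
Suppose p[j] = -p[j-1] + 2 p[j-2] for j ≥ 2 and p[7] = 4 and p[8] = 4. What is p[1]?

Rearranging, p[j-2] = (p[j] + p[j-1]) / 2.
p[6] = (4 + 4) / 2 = 8/2 = 4
p[5] = (4 + 4) / 2 = 8/2 = 4
p[4] = (4 + 4) / 2 = 8/2 = 4
p[3] = (4 + 4) / 2 = 8/2 = 4
p[2] = (4 + 4) / 2 = 8/2 = 4
p[1] = (4 + 4) / 2 = 8/2 = 4

4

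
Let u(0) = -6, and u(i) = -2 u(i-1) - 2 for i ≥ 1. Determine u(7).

u(1) = -2*(-6) - 2 = 10
u(2) = -2*10 - 2 = -22
u(3) = -2*(-22) - 2 = 42
u(4) = -2*42 - 2 = -86
u(5) = -2*(-86) - 2 = 170
u(6) = -2*170 - 2 = -342
u(7) = -2*(-342) - 2 = 682

682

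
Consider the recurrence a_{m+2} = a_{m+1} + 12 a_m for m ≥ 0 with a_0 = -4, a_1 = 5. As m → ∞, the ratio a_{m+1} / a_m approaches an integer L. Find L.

The characteristic equation is r^2 - r - 12 = 0, which factors as (r - 4)(r + 3) = 0.
So the roots are 4 and -3. Since |4| > |-3| and the coefficient of 4^m is non-zero, the ratio tends to 4.

4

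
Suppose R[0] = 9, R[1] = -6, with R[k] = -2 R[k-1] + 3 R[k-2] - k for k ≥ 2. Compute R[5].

-884

R[2] = -2·(-6) + 3·9 - 2 = 37
R[3] = -2·37 + 3·(-6) - 3 = -95
R[4] = -2·(-95) + 3·37 - 4 = 297
R[5] = -2·297 + 3·(-95) - 5 = -884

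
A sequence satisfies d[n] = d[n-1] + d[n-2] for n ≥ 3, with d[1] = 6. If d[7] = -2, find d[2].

Let d[2] = y.
d[3] = 6 + y
d[4] = 6 + 2y
d[5] = 12 + 3y
d[6] = 18 + 5y
d[7] = 30 + 8y
So 30 + 8y = -2, giving y = -4.

-4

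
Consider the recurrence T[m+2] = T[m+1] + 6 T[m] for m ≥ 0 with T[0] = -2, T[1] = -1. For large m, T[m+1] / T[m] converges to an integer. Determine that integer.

The characteristic equation is r^2 - r - 6 = 0, which factors as (r - 3)(r + 2) = 0.
So the roots are 3 and -2. Since |3| > |-2| and the coefficient of 3^m is non-zero, the ratio tends to 3.

3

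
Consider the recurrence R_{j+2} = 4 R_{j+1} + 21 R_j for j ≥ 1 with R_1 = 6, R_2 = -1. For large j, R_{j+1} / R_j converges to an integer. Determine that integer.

7

The characteristic equation is r^2 - 4r - 21 = 0, which factors as (r - 7)(r + 3) = 0.
So the roots are 7 and -3. Since |7| > |-3| and the coefficient of 7^j is non-zero, the ratio tends to 7.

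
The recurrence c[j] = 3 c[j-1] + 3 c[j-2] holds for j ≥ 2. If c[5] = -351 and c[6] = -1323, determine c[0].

Rearranging, c[j-2] = (c[j] - 3 c[j-1]) / 3.
c[4] = (-1323 - 3*(-351)) / 3 = -270/3 = -90
c[3] = (-351 - 3*(-90)) / 3 = -81/3 = -27
c[2] = (-90 - 3*(-27)) / 3 = -9/3 = -3
c[1] = (-27 - 3*(-3)) / 3 = -18/3 = -6
c[0] = (-3 - 3*(-6)) / 3 = 15/3 = 5

5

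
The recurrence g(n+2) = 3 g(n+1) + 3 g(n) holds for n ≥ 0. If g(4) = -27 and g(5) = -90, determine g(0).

-7

Rearranging, g(n-2) = (g(n) - 3 g(n-1)) / 3.
g(3) = (-90 - 3*(-27)) / 3 = -9/3 = -3
g(2) = (-27 - 3*(-3)) / 3 = -18/3 = -6
g(1) = (-3 - 3*(-6)) / 3 = 15/3 = 5
g(0) = (-6 - 3*5) / 3 = -21/3 = -7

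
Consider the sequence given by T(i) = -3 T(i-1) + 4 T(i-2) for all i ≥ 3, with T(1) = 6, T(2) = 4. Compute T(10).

T(3) = -3·4 + 4·6 = 12
T(4) = -3·12 + 4·4 = -20
T(5) = -3·(-20) + 4·12 = 108
T(6) = -3·108 + 4·(-20) = -404
T(7) = -3·(-404) + 4·108 = 1644
T(8) = -3·1644 + 4·(-404) = -6548
T(9) = -3·(-6548) + 4·1644 = 26220
T(10) = -3·26220 + 4·(-6548) = -104852

-104852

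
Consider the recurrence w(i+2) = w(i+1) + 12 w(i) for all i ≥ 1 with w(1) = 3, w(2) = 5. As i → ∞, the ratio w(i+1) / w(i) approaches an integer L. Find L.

The characteristic equation is r^2 - r - 12 = 0, which factors as (r - 4)(r + 3) = 0.
So the roots are 4 and -3. Since |4| > |-3| and the coefficient of 4^i is non-zero, the ratio tends to 4.

4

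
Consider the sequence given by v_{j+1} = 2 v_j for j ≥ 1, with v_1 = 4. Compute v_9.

1024

v_2 = 2(4) = 8
v_3 = 2(8) = 16
v_4 = 2(16) = 32
v_5 = 2(32) = 64
v_6 = 2(64) = 128
v_7 = 2(128) = 256
v_8 = 2(256) = 512
v_9 = 2(512) = 1024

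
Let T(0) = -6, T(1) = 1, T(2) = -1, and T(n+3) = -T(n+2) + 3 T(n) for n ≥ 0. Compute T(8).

T(3) = -(-1) + 3(-6) = -17
T(4) = -(-17) + 3(1) = 20
T(5) = -20 + 3(-1) = -23
T(6) = -(-23) + 3(-17) = -28
T(7) = -(-28) + 3(20) = 88
T(8) = -88 + 3(-23) = -157

-157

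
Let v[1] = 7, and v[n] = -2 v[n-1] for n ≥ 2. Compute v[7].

448

v[2] = -2·7 = -14
v[3] = -2·(-14) = 28
v[4] = -2·28 = -56
v[5] = -2·(-56) = 112
v[6] = -2·112 = -224
v[7] = -2·(-224) = 448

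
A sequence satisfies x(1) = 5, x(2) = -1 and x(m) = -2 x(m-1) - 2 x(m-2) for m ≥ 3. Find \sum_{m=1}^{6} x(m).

x(3) = -2(-1) - 2(5) = -8
x(4) = -2(-8) - 2(-1) = 18
x(5) = -2(18) - 2(-8) = -20
x(6) = -2(-20) - 2(18) = 4
Sum = 5 + (-1) + (-8) + 18 + (-20) + 4 = -2

-2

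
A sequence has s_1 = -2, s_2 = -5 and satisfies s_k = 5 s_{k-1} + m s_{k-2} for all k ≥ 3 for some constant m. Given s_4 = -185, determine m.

4

s_3 = -25 - 2m
s_4 = -125 - 15m
So -125 - 15m = -185, giving m = 4.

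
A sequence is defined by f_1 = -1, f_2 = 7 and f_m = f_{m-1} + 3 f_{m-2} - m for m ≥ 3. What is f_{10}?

1452

f_3 = 7 + 3·(-1) - 3 = 1
f_4 = 1 + 3·7 - 4 = 18
f_5 = 18 + 3·1 - 5 = 16
f_6 = 16 + 3·18 - 6 = 64
f_7 = 64 + 3·16 - 7 = 105
f_8 = 105 + 3·64 - 8 = 289
f_9 = 289 + 3·105 - 9 = 595
f_{10} = 595 + 3·289 - 10 = 1452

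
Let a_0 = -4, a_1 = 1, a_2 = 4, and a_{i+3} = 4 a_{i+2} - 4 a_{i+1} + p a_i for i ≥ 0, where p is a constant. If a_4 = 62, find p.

a_3 = 12 - 4p
a_4 = 32 - 15p
So 32 - 15p = 62, giving p = -2.

-2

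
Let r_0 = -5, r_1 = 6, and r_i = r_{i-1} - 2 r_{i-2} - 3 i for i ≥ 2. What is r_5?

-36

r_2 = 6 - 2·(-5) - 6 = 10
r_3 = 10 - 2·6 - 9 = -11
r_4 = (-11) - 2·10 - 12 = -43
r_5 = (-43) - 2·(-11) - 15 = -36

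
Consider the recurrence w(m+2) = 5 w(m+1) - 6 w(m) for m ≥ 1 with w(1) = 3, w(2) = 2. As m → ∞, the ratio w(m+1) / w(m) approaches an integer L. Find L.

3

The characteristic equation is r^2 - 5r + 6 = 0, which factors as (r - 3)(r - 2) = 0.
So the roots are 3 and 2. Since |3| > |2| and the coefficient of 3^m is non-zero, the ratio tends to 3.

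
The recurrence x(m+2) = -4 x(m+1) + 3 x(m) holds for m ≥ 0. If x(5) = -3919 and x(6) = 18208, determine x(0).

Rearranging, x(m-2) = (x(m) + 4 x(m-1)) / 3.
x(4) = (18208 + 4*(-3919)) / 3 = 2532/3 = 844
x(3) = (-3919 + 4*844) / 3 = -543/3 = -181
x(2) = (844 + 4*(-181)) / 3 = 120/3 = 40
x(1) = (-181 + 4*40) / 3 = -21/3 = -7
x(0) = (40 + 4*(-7)) / 3 = 12/3 = 4

4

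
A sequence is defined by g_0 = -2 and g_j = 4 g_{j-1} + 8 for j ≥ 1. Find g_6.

2728

g_1 = 4(-2) + 8 = 0
g_2 = 4(0) + 8 = 8
g_3 = 4(8) + 8 = 40
g_4 = 4(40) + 8 = 168
g_5 = 4(168) + 8 = 680
g_6 = 4(680) + 8 = 2728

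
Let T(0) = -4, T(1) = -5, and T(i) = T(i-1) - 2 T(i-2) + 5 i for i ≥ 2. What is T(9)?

T(2) = (-5) - 2·(-4) + 10 = 13
T(3) = 13 - 2·(-5) + 15 = 38
T(4) = 38 - 2·13 + 20 = 32
T(5) = 32 - 2·38 + 25 = -19
T(6) = (-19) - 2·32 + 30 = -53
T(7) = (-53) - 2·(-19) + 35 = 20
T(8) = 20 - 2·(-53) + 40 = 166
T(9) = 166 - 2·20 + 45 = 171

171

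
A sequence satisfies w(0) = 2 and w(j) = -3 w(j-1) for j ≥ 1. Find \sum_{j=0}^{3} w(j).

w(1) = -3(2) = -6
w(2) = -3(-6) = 18
w(3) = -3(18) = -54
Sum = 2 + (-6) + 18 + (-54) = -40

-40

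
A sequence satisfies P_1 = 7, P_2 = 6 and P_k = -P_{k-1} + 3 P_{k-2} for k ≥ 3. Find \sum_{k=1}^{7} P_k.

P_3 = -6 + 3·7 = 15
P_4 = -15 + 3·6 = 3
P_5 = -3 + 3·15 = 42
P_6 = -42 + 3·3 = -33
P_7 = -(-33) + 3·42 = 159
Sum = 7 + 6 + 15 + 3 + 42 + (-33) + 159 = 199

199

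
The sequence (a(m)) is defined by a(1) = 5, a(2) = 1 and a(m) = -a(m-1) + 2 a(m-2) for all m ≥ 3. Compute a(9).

345

a(3) = -1 + 2·5 = 9
a(4) = -9 + 2·1 = -7
a(5) = -(-7) + 2·9 = 25
a(6) = -25 + 2·(-7) = -39
a(7) = -(-39) + 2·25 = 89
a(8) = -89 + 2·(-39) = -167
a(9) = -(-167) + 2·89 = 345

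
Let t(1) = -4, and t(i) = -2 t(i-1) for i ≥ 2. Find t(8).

512

t(2) = -2(-4) = 8
t(3) = -2(8) = -16
t(4) = -2(-16) = 32
t(5) = -2(32) = -64
t(6) = -2(-64) = 128
t(7) = -2(128) = -256
t(8) = -2(-256) = 512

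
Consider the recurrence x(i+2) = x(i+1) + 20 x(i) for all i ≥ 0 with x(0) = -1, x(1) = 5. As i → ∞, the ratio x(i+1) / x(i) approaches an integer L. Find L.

5

The characteristic equation is r^2 - r - 20 = 0, which factors as (r - 5)(r + 4) = 0.
So the roots are 5 and -4. Since |5| > |-4| and the coefficient of 5^i is non-zero, the ratio tends to 5.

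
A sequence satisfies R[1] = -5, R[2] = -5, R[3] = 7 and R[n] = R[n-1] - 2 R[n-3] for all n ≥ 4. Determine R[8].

R[4] = 7 - 2(-5) = 17
R[5] = 17 - 2(-5) = 27
R[6] = 27 - 2(7) = 13
R[7] = 13 - 2(17) = -21
R[8] = (-21) - 2(27) = -75

-75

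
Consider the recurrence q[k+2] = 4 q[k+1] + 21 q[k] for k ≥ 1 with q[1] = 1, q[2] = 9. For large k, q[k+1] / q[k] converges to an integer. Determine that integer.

7

The characteristic equation is r^2 - 4r - 21 = 0, which factors as (r - 7)(r + 3) = 0.
So the roots are 7 and -3. Since |7| > |-3| and the coefficient of 7^k is non-zero, the ratio tends to 7.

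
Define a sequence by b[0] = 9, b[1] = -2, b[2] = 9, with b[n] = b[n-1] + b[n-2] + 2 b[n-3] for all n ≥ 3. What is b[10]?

b[3] = 9 + (-2) + 2*9 = 25
b[4] = 25 + 9 + 2*(-2) = 30
b[5] = 30 + 25 + 2*9 = 73
b[6] = 73 + 30 + 2*25 = 153
b[7] = 153 + 73 + 2*30 = 286
b[8] = 286 + 153 + 2*73 = 585
b[9] = 585 + 286 + 2*153 = 1177
b[10] = 1177 + 585 + 2*286 = 2334

2334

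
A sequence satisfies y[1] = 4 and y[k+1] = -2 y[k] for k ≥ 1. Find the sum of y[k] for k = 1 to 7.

172

y[2] = -2(4) = -8
y[3] = -2(-8) = 16
y[4] = -2(16) = -32
y[5] = -2(-32) = 64
y[6] = -2(64) = -128
y[7] = -2(-128) = 256
Sum = 4 + (-8) + 16 + (-32) + 64 + (-128) + 256 = 172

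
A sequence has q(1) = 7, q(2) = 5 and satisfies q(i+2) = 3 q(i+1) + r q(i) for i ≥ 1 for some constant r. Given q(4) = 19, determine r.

q(3) = 15 + 7r
q(4) = 45 + 26r
So 45 + 26r = 19, giving r = -1.

-1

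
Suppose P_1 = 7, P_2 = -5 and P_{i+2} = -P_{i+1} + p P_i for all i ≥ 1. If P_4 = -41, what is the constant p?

P_3 = 5 + 7p
P_4 = -5 - 12p
So -5 - 12p = -41, giving p = 3.

3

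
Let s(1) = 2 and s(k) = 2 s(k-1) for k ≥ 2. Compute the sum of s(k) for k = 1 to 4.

s(2) = 2·2 = 4
s(3) = 2·4 = 8
s(4) = 2·8 = 16
Sum = 2 + 4 + 8 + 16 = 30

30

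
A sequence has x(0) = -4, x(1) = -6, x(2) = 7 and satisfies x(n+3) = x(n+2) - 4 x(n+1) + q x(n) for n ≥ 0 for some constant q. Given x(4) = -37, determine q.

x(3) = 31 - 4q
x(4) = 3 - 10q
So 3 - 10q = -37, giving q = 4.

4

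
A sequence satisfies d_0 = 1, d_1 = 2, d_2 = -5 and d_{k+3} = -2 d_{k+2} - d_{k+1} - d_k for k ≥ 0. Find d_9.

193

d_3 = -2(-5) - 2 - 1 = 7
d_4 = -2(7) - (-5) - 2 = -11
d_5 = -2(-11) - 7 - (-5) = 20
d_6 = -2(20) - (-11) - 7 = -36
d_7 = -2(-36) - 20 - (-11) = 63
d_8 = -2(63) - (-36) - 20 = -110
d_9 = -2(-110) - 63 - (-36) = 193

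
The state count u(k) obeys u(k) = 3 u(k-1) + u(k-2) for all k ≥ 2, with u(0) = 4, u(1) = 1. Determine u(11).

u(2) = 3·1 + 4 = 7
u(3) = 3·7 + 1 = 22
u(4) = 3·22 + 7 = 73
u(5) = 3·73 + 22 = 241
u(6) = 3·241 + 73 = 796
u(7) = 3·796 + 241 = 2629
u(8) = 3·2629 + 796 = 8683
u(9) = 3·8683 + 2629 = 28678
u(10) = 3·28678 + 8683 = 94717
u(11) = 3·94717 + 28678 = 312829

312829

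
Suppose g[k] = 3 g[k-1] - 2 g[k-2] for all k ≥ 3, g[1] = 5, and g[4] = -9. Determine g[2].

Let g[2] = w.
g[3] = -10 + 3w
g[4] = -30 + 7w
So -30 + 7w = -9, giving w = 3.

3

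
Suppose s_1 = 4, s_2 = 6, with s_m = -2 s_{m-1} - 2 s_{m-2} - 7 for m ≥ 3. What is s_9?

85

s_3 = -2(6) - 2(4) - 7 = -27
s_4 = -2(-27) - 2(6) - 7 = 35
s_5 = -2(35) - 2(-27) - 7 = -23
s_6 = -2(-23) - 2(35) - 7 = -31
s_7 = -2(-31) - 2(-23) - 7 = 101
s_8 = -2(101) - 2(-31) - 7 = -147
s_9 = -2(-147) - 2(101) - 7 = 85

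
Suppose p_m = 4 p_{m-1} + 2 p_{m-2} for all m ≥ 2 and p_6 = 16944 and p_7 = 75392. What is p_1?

Rearranging, p_{m-2} = (p_m - 4 p_{m-1}) / 2.
p_5 = (75392 - 4·16944) / 2 = 7616/2 = 3808
p_4 = (16944 - 4·3808) / 2 = 1712/2 = 856
p_3 = (3808 - 4·856) / 2 = 384/2 = 192
p_2 = (856 - 4·192) / 2 = 88/2 = 44
p_1 = (192 - 4·44) / 2 = 16/2 = 8

8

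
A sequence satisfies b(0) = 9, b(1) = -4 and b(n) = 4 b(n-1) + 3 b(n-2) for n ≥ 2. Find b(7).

15992

b(2) = 4*(-4) + 3*9 = 11
b(3) = 4*11 + 3*(-4) = 32
b(4) = 4*32 + 3*11 = 161
b(5) = 4*161 + 3*32 = 740
b(6) = 4*740 + 3*161 = 3443
b(7) = 4*3443 + 3*740 = 15992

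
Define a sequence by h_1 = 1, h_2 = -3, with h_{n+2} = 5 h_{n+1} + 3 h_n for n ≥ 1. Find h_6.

h_3 = 5*(-3) + 3*1 = -12
h_4 = 5*(-12) + 3*(-3) = -69
h_5 = 5*(-69) + 3*(-12) = -381
h_6 = 5*(-381) + 3*(-69) = -2112

-2112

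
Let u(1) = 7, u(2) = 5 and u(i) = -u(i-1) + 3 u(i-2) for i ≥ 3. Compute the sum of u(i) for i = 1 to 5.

76

u(3) = -5 + 3·7 = 16
u(4) = -16 + 3·5 = -1
u(5) = -(-1) + 3·16 = 49
Sum = 7 + 5 + 16 + (-1) + 49 = 76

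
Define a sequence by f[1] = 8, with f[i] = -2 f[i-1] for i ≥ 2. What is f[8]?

-1024

f[2] = -2(8) = -16
f[3] = -2(-16) = 32
f[4] = -2(32) = -64
f[5] = -2(-64) = 128
f[6] = -2(128) = -256
f[7] = -2(-256) = 512
f[8] = -2(512) = -1024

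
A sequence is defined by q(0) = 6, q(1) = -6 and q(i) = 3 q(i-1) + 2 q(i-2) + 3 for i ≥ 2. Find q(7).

-2574

q(2) = 3·(-6) + 2·6 + 3 = -3
q(3) = 3·(-3) + 2·(-6) + 3 = -18
q(4) = 3·(-18) + 2·(-3) + 3 = -57
q(5) = 3·(-57) + 2·(-18) + 3 = -204
q(6) = 3·(-204) + 2·(-57) + 3 = -723
q(7) = 3·(-723) + 2·(-204) + 3 = -2574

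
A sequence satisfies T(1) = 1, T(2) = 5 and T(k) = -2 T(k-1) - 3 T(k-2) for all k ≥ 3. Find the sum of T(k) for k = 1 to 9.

-247

T(3) = -2*5 - 3*1 = -13
T(4) = -2*(-13) - 3*5 = 11
T(5) = -2*11 - 3*(-13) = 17
T(6) = -2*17 - 3*11 = -67
T(7) = -2*(-67) - 3*17 = 83
T(8) = -2*83 - 3*(-67) = 35
T(9) = -2*35 - 3*83 = -319
Sum = 1 + 5 + (-13) + 11 + 17 + (-67) + 83 + 35 + (-319) = -247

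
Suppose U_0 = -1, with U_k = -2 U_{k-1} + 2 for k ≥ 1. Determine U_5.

U_1 = -2*(-1) + 2 = 4
U_2 = -2*4 + 2 = -6
U_3 = -2*(-6) + 2 = 14
U_4 = -2*14 + 2 = -26
U_5 = -2*(-26) + 2 = 54

54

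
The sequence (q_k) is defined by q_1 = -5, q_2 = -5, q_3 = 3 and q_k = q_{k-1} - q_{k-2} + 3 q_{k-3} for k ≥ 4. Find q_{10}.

q_4 = 3 - (-5) + 3(-5) = -7
q_5 = (-7) - 3 + 3(-5) = -25
q_6 = (-25) - (-7) + 3(3) = -9
q_7 = (-9) - (-25) + 3(-7) = -5
q_8 = (-5) - (-9) + 3(-25) = -71
q_9 = (-71) - (-5) + 3(-9) = -93
q_{10} = (-93) - (-71) + 3(-5) = -37

-37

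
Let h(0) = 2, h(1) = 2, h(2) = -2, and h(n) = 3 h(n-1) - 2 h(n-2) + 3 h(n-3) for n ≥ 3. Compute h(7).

-58

h(3) = 3(-2) - 2(2) + 3(2) = -4
h(4) = 3(-4) - 2(-2) + 3(2) = -2
h(5) = 3(-2) - 2(-4) + 3(-2) = -4
h(6) = 3(-4) - 2(-2) + 3(-4) = -20
h(7) = 3(-20) - 2(-4) + 3(-2) = -58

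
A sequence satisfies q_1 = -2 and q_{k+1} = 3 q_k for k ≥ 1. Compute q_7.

q_2 = 3·(-2) = -6
q_3 = 3·(-6) = -18
q_4 = 3·(-18) = -54
q_5 = 3·(-54) = -162
q_6 = 3·(-162) = -486
q_7 = 3·(-486) = -1458

-1458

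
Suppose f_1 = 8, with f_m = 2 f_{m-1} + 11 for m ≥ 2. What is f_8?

f_2 = 2·8 + 11 = 27
f_3 = 2·27 + 11 = 65
f_4 = 2·65 + 11 = 141
f_5 = 2·141 + 11 = 293
f_6 = 2·293 + 11 = 597
f_7 = 2·597 + 11 = 1205
f_8 = 2·1205 + 11 = 2421

2421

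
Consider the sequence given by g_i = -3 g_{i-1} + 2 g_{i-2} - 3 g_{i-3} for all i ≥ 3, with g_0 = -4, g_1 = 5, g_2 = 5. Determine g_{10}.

-60013

g_3 = -3(5) + 2(5) - 3(-4) = 7
g_4 = -3(7) + 2(5) - 3(5) = -26
g_5 = -3(-26) + 2(7) - 3(5) = 77
g_6 = -3(77) + 2(-26) - 3(7) = -304
g_7 = -3(-304) + 2(77) - 3(-26) = 1144
g_8 = -3(1144) + 2(-304) - 3(77) = -4271
g_9 = -3(-4271) + 2(1144) - 3(-304) = 16013
g_{10} = -3(16013) + 2(-4271) - 3(1144) = -60013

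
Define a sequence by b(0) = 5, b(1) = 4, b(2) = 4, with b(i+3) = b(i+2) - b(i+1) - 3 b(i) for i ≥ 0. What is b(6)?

48

b(3) = 4 - 4 - 3·5 = -15
b(4) = (-15) - 4 - 3·4 = -31
b(5) = (-31) - (-15) - 3·4 = -28
b(6) = (-28) - (-31) - 3·(-15) = 48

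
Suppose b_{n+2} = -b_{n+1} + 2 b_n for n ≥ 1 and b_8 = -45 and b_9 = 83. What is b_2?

Rearranging, b_{n-2} = (b_n + b_{n-1}) / 2.
b_7 = (83 + (-45)) / 2 = 38/2 = 19
b_6 = (-45 + 19) / 2 = -26/2 = -13
b_5 = (19 + (-13)) / 2 = 6/2 = 3
b_4 = (-13 + 3) / 2 = -10/2 = -5
b_3 = (3 + (-5)) / 2 = -2/2 = -1
b_2 = (-5 + (-1)) / 2 = -6/2 = -3

-3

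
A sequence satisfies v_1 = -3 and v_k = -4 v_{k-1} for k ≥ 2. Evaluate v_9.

v_2 = -4*(-3) = 12
v_3 = -4*12 = -48
v_4 = -4*(-48) = 192
v_5 = -4*192 = -768
v_6 = -4*(-768) = 3072
v_7 = -4*3072 = -12288
v_8 = -4*(-12288) = 49152
v_9 = -4*49152 = -196608

-196608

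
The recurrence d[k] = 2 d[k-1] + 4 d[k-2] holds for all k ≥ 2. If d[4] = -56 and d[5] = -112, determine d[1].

7

Rearranging, d[k-2] = (d[k] - 2 d[k-1]) / 4.
d[3] = (-112 - 2·(-56)) / 4 = 0/4 = 0
d[2] = (-56 - 2·0) / 4 = -56/4 = -14
d[1] = (0 - 2·(-14)) / 4 = 28/4 = 7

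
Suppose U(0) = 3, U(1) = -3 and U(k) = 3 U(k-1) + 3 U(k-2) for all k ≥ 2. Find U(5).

U(2) = 3·(-3) + 3·3 = 0
U(3) = 3·0 + 3·(-3) = -9
U(4) = 3·(-9) + 3·0 = -27
U(5) = 3·(-27) + 3·(-9) = -108

-108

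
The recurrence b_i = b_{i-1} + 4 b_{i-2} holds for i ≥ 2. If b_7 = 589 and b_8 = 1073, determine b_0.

-4

Rearranging, b_{i-2} = (b_i - b_{i-1}) / 4.
b_6 = (1073 - 589) / 4 = 484/4 = 121
b_5 = (589 - 121) / 4 = 468/4 = 117
b_4 = (121 - 117) / 4 = 4/4 = 1
b_3 = (117 - 1) / 4 = 116/4 = 29
b_2 = (1 - 29) / 4 = -28/4 = -7
b_1 = (29 - (-7)) / 4 = 36/4 = 9
b_0 = (-7 - 9) / 4 = -16/4 = -4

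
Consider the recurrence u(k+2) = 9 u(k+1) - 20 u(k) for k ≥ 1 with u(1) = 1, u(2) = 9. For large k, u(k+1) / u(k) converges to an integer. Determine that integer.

5

The characteristic equation is r^2 - 9r + 20 = 0, which factors as (r - 5)(r - 4) = 0.
So the roots are 5 and 4. Since |5| > |4| and the coefficient of 5^k is non-zero, the ratio tends to 5.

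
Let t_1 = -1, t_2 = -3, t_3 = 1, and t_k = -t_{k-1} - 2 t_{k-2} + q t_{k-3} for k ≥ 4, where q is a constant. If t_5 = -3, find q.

-2

t_4 = 5 - q
t_5 = -7 - 2q
So -7 - 2q = -3, giving q = -2.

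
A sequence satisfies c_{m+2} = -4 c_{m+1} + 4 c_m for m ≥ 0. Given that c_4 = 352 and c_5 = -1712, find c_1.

Rearranging, c_{m-2} = (c_m + 4 c_{m-1}) / 4.
c_3 = (-1712 + 4·352) / 4 = -304/4 = -76
c_2 = (352 + 4·(-76)) / 4 = 48/4 = 12
c_1 = (-76 + 4·12) / 4 = -28/4 = -7

-7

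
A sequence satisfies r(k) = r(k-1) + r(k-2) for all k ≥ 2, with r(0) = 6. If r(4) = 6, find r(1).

-2

Let r(1) = v.
r(2) = 6 + v
r(3) = 6 + 2v
r(4) = 12 + 3v
So 12 + 3v = 6, giving v = -2.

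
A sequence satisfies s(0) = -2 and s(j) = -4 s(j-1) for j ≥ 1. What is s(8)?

-131072

s(1) = -4·(-2) = 8
s(2) = -4·8 = -32
s(3) = -4·(-32) = 128
s(4) = -4·128 = -512
s(5) = -4·(-512) = 2048
s(6) = -4·2048 = -8192
s(7) = -4·(-8192) = 32768
s(8) = -4·32768 = -131072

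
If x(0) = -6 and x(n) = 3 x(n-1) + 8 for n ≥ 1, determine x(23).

The fixed point is 8/(1 - 3) = -4, so x(n) + 4 = 3(x(n-1) + 4).
Hence x(n) = -2·3^n - 4.
x(23) = -2·3^{23} - 4 = -2·94143178827 - 4 = -188286357658.

-188286357658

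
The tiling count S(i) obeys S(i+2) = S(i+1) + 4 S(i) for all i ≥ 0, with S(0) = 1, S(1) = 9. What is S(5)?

S(2) = 9 + 4(1) = 13
S(3) = 13 + 4(9) = 49
S(4) = 49 + 4(13) = 101
S(5) = 101 + 4(49) = 297

297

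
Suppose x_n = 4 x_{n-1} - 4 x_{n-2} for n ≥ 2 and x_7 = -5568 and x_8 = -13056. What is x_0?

9

Rearranging, x_{n-2} = (x_n - 4 x_{n-1}) / -4.
x_6 = (-13056 - 4(-5568)) / -4 = 9216/-4 = -2304
x_5 = (-5568 - 4(-2304)) / -4 = 3648/-4 = -912
x_4 = (-2304 - 4(-912)) / -4 = 1344/-4 = -336
x_3 = (-912 - 4(-336)) / -4 = 432/-4 = -108
x_2 = (-336 - 4(-108)) / -4 = 96/-4 = -24
x_1 = (-108 - 4(-24)) / -4 = -12/-4 = 3
x_0 = (-24 - 4(3)) / -4 = -36/-4 = 9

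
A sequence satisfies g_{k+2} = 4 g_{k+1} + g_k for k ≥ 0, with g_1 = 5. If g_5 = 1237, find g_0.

-4

Let g_0 = y.
g_2 = 20 + y
g_3 = 85 + 4y
g_4 = 360 + 17y
g_5 = 1525 + 72y
So 1525 + 72y = 1237, giving y = -4.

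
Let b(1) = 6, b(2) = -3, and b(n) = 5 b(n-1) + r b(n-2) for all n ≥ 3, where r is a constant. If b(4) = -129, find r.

b(3) = -15 + 6r
b(4) = -75 + 27r
So -75 + 27r = -129, giving r = -2.

-2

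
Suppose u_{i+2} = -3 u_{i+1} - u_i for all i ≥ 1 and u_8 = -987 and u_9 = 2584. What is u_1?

1

Rearranging, u_{i-2} = -(u_i + 3 u_{i-1}).
u_7 = -(2584 + 3·(-987)) = 377
u_6 = -(-987 + 3·377) = -144
u_5 = -(377 + 3·(-144)) = 55
u_4 = -(-144 + 3·55) = -21
u_3 = -(55 + 3·(-21)) = 8
u_2 = -(-21 + 3·8) = -3
u_1 = -(8 + 3·(-3)) = 1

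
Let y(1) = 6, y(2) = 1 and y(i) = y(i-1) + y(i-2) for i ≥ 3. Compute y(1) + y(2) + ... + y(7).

y(3) = 1 + 6 = 7
y(4) = 7 + 1 = 8
y(5) = 8 + 7 = 15
y(6) = 15 + 8 = 23
y(7) = 23 + 15 = 38
Sum = 6 + 1 + 7 + 8 + 15 + 23 + 38 = 98

98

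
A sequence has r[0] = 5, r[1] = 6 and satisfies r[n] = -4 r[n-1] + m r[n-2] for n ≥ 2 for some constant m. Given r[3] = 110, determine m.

r[2] = -24 + 5m
r[3] = 96 - 14m
So 96 - 14m = 110, giving m = -1.

-1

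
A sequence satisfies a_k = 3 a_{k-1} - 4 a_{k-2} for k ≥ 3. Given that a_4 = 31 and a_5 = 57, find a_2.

Rearranging, a_{k-2} = (a_k - 3 a_{k-1}) / -4.
a_3 = (57 - 3*31) / -4 = -36/-4 = 9
a_2 = (31 - 3*9) / -4 = 4/-4 = -1

-1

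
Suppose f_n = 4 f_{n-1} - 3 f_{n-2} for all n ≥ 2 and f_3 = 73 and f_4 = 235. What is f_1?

Rearranging, f_{n-2} = (f_n - 4 f_{n-1}) / -3.
f_2 = (235 - 4(73)) / -3 = -57/-3 = 19
f_1 = (73 - 4(19)) / -3 = -3/-3 = 1

1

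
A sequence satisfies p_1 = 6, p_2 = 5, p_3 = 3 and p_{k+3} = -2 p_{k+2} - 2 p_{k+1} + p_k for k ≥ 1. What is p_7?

p_4 = -2*3 - 2*5 + 6 = -10
p_5 = -2*(-10) - 2*3 + 5 = 19
p_6 = -2*19 - 2*(-10) + 3 = -15
p_7 = -2*(-15) - 2*19 + (-10) = -18

-18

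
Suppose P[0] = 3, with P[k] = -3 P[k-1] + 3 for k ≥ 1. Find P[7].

P[1] = -3·3 + 3 = -6
P[2] = -3·(-6) + 3 = 21
P[3] = -3·21 + 3 = -60
P[4] = -3·(-60) + 3 = 183
P[5] = -3·183 + 3 = -546
P[6] = -3·(-546) + 3 = 1641
P[7] = -3·1641 + 3 = -4920

-4920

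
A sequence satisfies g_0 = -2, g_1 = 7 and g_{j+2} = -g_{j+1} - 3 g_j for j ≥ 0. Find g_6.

g_2 = -7 - 3*(-2) = -1
g_3 = -(-1) - 3*7 = -20
g_4 = -(-20) - 3*(-1) = 23
g_5 = -23 - 3*(-20) = 37
g_6 = -37 - 3*23 = -106

-106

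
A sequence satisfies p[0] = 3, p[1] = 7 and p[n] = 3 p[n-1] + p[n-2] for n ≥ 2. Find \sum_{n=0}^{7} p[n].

13486

p[2] = 3·7 + 3 = 24
p[3] = 3·24 + 7 = 79
p[4] = 3·79 + 24 = 261
p[5] = 3·261 + 79 = 862
p[6] = 3·862 + 261 = 2847
p[7] = 3·2847 + 862 = 9403
Sum = 3 + 7 + 24 + 79 + 261 + 862 + 2847 + 9403 = 13486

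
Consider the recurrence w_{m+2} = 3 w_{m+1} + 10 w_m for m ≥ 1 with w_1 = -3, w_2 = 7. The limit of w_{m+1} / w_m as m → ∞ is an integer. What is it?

The characteristic equation is r^2 - 3r - 10 = 0, which factors as (r - 5)(r + 2) = 0.
So the roots are 5 and -2. Since |5| > |-2| and the coefficient of 5^m is non-zero, the ratio tends to 5.

5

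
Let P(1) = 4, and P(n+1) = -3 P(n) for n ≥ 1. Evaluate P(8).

-8748

P(2) = -3(4) = -12
P(3) = -3(-12) = 36
P(4) = -3(36) = -108
P(5) = -3(-108) = 324
P(6) = -3(324) = -972
P(7) = -3(-972) = 2916
P(8) = -3(2916) = -8748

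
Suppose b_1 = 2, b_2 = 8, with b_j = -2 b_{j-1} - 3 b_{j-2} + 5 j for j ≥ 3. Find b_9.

-286

b_3 = -2·8 - 3·2 + 15 = -7
b_4 = -2·(-7) - 3·8 + 20 = 10
b_5 = -2·10 - 3·(-7) + 25 = 26
b_6 = -2·26 - 3·10 + 30 = -52
b_7 = -2·(-52) - 3·26 + 35 = 61
b_8 = -2·61 - 3·(-52) + 40 = 74
b_9 = -2·74 - 3·61 + 45 = -286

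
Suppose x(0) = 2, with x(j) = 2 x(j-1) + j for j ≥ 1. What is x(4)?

x(1) = 2*2 + 1 = 5
x(2) = 2*5 + 2 = 12
x(3) = 2*12 + 3 = 27
x(4) = 2*27 + 4 = 58

58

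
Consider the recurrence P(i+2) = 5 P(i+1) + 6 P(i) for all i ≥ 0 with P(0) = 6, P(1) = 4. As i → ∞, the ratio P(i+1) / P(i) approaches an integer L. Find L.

The characteristic equation is r^2 - 5r - 6 = 0, which factors as (r - 6)(r + 1) = 0.
So the roots are 6 and -1. Since |6| > |-1| and the coefficient of 6^i is non-zero, the ratio tends to 6.

6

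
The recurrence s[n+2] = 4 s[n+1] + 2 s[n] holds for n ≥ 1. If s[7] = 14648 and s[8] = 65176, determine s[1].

5

Rearranging, s[n-2] = (s[n] - 4 s[n-1]) / 2.
s[6] = (65176 - 4*14648) / 2 = 6584/2 = 3292
s[5] = (14648 - 4*3292) / 2 = 1480/2 = 740
s[4] = (3292 - 4*740) / 2 = 332/2 = 166
s[3] = (740 - 4*166) / 2 = 76/2 = 38
s[2] = (166 - 4*38) / 2 = 14/2 = 7
s[1] = (38 - 4*7) / 2 = 10/2 = 5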